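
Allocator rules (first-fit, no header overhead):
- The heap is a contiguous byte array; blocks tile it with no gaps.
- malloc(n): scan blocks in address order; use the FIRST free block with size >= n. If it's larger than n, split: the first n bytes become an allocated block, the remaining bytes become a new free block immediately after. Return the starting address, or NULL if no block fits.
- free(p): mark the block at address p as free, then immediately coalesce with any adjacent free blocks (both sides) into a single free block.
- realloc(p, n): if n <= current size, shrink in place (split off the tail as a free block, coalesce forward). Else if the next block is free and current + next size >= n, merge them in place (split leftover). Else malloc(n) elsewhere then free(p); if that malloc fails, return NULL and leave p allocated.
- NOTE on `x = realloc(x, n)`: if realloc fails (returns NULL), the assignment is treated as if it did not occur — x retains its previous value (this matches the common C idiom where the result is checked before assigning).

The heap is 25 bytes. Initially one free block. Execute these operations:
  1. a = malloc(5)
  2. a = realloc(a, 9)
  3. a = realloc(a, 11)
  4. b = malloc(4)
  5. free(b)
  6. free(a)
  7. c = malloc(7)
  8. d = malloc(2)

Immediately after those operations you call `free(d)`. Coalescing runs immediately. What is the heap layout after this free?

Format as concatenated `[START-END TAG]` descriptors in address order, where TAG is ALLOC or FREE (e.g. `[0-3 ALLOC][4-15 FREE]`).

Op 1: a = malloc(5) -> a = 0; heap: [0-4 ALLOC][5-24 FREE]
Op 2: a = realloc(a, 9) -> a = 0; heap: [0-8 ALLOC][9-24 FREE]
Op 3: a = realloc(a, 11) -> a = 0; heap: [0-10 ALLOC][11-24 FREE]
Op 4: b = malloc(4) -> b = 11; heap: [0-10 ALLOC][11-14 ALLOC][15-24 FREE]
Op 5: free(b) -> (freed b); heap: [0-10 ALLOC][11-24 FREE]
Op 6: free(a) -> (freed a); heap: [0-24 FREE]
Op 7: c = malloc(7) -> c = 0; heap: [0-6 ALLOC][7-24 FREE]
Op 8: d = malloc(2) -> d = 7; heap: [0-6 ALLOC][7-8 ALLOC][9-24 FREE]
free(d): d = 7 -> block [7-8 ALLOC]; mark free, coalesce with adjacent free neighbors -> [0-6 ALLOC][7-24 FREE]

Answer: [0-6 ALLOC][7-24 FREE]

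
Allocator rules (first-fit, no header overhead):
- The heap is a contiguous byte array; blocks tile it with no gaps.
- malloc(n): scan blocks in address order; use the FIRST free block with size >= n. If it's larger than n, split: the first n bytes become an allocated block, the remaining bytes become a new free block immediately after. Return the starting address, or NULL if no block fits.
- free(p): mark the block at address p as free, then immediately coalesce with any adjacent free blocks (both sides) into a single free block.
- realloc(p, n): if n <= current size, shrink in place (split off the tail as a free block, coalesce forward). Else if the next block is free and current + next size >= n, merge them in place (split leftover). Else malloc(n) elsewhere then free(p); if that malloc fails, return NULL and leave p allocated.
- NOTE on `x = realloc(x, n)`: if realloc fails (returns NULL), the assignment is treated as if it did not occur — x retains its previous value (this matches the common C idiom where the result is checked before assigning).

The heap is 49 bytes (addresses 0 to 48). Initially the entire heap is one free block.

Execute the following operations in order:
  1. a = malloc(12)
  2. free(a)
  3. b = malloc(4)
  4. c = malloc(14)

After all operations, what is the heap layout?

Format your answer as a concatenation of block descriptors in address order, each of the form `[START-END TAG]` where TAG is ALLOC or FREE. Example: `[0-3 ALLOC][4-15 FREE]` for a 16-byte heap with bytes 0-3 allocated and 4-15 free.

Op 1: a = malloc(12) -> a = 0; heap: [0-11 ALLOC][12-48 FREE]
Op 2: free(a) -> (freed a); heap: [0-48 FREE]
Op 3: b = malloc(4) -> b = 0; heap: [0-3 ALLOC][4-48 FREE]
Op 4: c = malloc(14) -> c = 4; heap: [0-3 ALLOC][4-17 ALLOC][18-48 FREE]

Answer: [0-3 ALLOC][4-17 ALLOC][18-48 FREE]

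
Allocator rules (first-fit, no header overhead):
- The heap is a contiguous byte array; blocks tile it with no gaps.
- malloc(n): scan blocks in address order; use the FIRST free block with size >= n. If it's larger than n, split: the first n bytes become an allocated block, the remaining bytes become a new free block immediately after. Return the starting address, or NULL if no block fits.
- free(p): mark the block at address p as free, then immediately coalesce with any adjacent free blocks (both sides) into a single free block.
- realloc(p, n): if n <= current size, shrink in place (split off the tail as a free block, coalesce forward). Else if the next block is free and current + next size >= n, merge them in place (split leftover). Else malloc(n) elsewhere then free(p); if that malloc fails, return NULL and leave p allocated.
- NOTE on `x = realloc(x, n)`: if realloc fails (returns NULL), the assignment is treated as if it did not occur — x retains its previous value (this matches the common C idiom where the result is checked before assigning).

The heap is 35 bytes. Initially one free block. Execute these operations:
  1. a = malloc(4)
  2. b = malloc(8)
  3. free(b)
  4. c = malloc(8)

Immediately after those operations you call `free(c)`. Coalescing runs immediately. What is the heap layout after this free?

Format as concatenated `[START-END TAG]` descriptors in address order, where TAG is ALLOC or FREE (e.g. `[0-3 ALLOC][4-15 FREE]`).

Op 1: a = malloc(4) -> a = 0; heap: [0-3 ALLOC][4-34 FREE]
Op 2: b = malloc(8) -> b = 4; heap: [0-3 ALLOC][4-11 ALLOC][12-34 FREE]
Op 3: free(b) -> (freed b); heap: [0-3 ALLOC][4-34 FREE]
Op 4: c = malloc(8) -> c = 4; heap: [0-3 ALLOC][4-11 ALLOC][12-34 FREE]
free(c): c = 4 -> block [4-11 ALLOC]; mark free, coalesce with adjacent free neighbors -> [0-3 ALLOC][4-34 FREE]

Answer: [0-3 ALLOC][4-34 FREE]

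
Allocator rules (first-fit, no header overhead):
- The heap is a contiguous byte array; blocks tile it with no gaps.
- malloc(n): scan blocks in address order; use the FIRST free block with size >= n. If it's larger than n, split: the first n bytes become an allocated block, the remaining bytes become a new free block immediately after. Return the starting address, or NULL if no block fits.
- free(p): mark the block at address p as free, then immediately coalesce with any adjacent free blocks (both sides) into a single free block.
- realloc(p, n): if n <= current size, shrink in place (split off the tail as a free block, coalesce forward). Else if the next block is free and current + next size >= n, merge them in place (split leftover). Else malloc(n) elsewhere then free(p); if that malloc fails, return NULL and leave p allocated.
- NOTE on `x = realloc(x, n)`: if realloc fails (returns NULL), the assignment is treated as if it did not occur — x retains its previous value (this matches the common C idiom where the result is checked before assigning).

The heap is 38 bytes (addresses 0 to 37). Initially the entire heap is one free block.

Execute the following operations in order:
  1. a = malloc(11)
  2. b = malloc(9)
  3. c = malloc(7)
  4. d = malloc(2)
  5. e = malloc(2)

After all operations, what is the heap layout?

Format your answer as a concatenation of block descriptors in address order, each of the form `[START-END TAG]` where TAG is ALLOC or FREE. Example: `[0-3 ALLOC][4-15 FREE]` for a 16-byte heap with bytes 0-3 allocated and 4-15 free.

Answer: [0-10 ALLOC][11-19 ALLOC][20-26 ALLOC][27-28 ALLOC][29-30 ALLOC][31-37 FREE]

Derivation:
Op 1: a = malloc(11) -> a = 0; heap: [0-10 ALLOC][11-37 FREE]
Op 2: b = malloc(9) -> b = 11; heap: [0-10 ALLOC][11-19 ALLOC][20-37 FREE]
Op 3: c = malloc(7) -> c = 20; heap: [0-10 ALLOC][11-19 ALLOC][20-26 ALLOC][27-37 FREE]
Op 4: d = malloc(2) -> d = 27; heap: [0-10 ALLOC][11-19 ALLOC][20-26 ALLOC][27-28 ALLOC][29-37 FREE]
Op 5: e = malloc(2) -> e = 29; heap: [0-10 ALLOC][11-19 ALLOC][20-26 ALLOC][27-28 ALLOC][29-30 ALLOC][31-37 FREE]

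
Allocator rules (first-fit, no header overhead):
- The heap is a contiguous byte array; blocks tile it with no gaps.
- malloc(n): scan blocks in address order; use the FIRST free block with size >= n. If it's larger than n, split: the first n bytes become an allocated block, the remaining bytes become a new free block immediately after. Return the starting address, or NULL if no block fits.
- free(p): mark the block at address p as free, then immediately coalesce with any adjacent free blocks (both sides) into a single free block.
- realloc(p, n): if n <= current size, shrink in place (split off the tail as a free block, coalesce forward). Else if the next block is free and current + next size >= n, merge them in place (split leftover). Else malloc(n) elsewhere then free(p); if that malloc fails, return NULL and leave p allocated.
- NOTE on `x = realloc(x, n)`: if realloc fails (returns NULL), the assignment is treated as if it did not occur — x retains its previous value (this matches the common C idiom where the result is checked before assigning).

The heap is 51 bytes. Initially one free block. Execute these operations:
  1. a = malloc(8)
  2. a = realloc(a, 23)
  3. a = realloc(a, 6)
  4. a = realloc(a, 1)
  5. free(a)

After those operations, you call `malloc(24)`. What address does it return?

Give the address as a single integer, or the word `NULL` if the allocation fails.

Op 1: a = malloc(8) -> a = 0; heap: [0-7 ALLOC][8-50 FREE]
Op 2: a = realloc(a, 23) -> a = 0; heap: [0-22 ALLOC][23-50 FREE]
Op 3: a = realloc(a, 6) -> a = 0; heap: [0-5 ALLOC][6-50 FREE]
Op 4: a = realloc(a, 1) -> a = 0; heap: [0-0 ALLOC][1-50 FREE]
Op 5: free(a) -> (freed a); heap: [0-50 FREE]
malloc(24): first-fit scan over [0-50 FREE] -> 0

Answer: 0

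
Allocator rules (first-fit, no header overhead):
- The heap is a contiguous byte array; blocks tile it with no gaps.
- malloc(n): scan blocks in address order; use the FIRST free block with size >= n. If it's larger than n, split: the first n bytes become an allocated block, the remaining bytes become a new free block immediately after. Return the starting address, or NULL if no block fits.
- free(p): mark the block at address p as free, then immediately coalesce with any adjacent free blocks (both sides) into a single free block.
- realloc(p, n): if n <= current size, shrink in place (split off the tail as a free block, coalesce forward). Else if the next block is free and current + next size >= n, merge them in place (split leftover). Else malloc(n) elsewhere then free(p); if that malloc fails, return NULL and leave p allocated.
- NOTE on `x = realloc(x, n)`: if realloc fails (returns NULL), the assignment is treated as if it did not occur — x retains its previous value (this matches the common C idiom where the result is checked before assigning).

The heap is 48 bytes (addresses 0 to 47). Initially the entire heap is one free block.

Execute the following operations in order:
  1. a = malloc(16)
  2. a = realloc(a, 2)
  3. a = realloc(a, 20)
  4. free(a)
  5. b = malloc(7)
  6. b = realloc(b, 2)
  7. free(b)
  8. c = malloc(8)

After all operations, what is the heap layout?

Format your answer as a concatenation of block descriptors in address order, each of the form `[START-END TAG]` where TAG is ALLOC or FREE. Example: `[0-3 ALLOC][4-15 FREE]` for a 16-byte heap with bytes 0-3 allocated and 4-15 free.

Op 1: a = malloc(16) -> a = 0; heap: [0-15 ALLOC][16-47 FREE]
Op 2: a = realloc(a, 2) -> a = 0; heap: [0-1 ALLOC][2-47 FREE]
Op 3: a = realloc(a, 20) -> a = 0; heap: [0-19 ALLOC][20-47 FREE]
Op 4: free(a) -> (freed a); heap: [0-47 FREE]
Op 5: b = malloc(7) -> b = 0; heap: [0-6 ALLOC][7-47 FREE]
Op 6: b = realloc(b, 2) -> b = 0; heap: [0-1 ALLOC][2-47 FREE]
Op 7: free(b) -> (freed b); heap: [0-47 FREE]
Op 8: c = malloc(8) -> c = 0; heap: [0-7 ALLOC][8-47 FREE]

Answer: [0-7 ALLOC][8-47 FREE]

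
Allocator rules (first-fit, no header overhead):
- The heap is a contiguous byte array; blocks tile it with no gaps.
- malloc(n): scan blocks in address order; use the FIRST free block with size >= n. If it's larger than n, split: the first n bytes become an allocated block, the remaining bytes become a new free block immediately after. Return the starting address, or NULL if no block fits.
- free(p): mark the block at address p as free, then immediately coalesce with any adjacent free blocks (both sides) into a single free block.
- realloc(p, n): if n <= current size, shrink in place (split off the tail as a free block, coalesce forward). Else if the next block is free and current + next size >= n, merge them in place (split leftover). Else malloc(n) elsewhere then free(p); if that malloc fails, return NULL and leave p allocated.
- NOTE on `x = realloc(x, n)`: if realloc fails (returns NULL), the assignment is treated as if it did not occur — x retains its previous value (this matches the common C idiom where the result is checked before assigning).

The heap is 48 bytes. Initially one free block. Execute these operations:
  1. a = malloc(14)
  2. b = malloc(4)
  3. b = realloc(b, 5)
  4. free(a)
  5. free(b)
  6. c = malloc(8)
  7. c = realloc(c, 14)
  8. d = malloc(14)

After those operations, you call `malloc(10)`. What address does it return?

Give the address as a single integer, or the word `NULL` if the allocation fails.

Op 1: a = malloc(14) -> a = 0; heap: [0-13 ALLOC][14-47 FREE]
Op 2: b = malloc(4) -> b = 14; heap: [0-13 ALLOC][14-17 ALLOC][18-47 FREE]
Op 3: b = realloc(b, 5) -> b = 14; heap: [0-13 ALLOC][14-18 ALLOC][19-47 FREE]
Op 4: free(a) -> (freed a); heap: [0-13 FREE][14-18 ALLOC][19-47 FREE]
Op 5: free(b) -> (freed b); heap: [0-47 FREE]
Op 6: c = malloc(8) -> c = 0; heap: [0-7 ALLOC][8-47 FREE]
Op 7: c = realloc(c, 14) -> c = 0; heap: [0-13 ALLOC][14-47 FREE]
Op 8: d = malloc(14) -> d = 14; heap: [0-13 ALLOC][14-27 ALLOC][28-47 FREE]
malloc(10): first-fit scan over [0-13 ALLOC][14-27 ALLOC][28-47 FREE] -> 28

Answer: 28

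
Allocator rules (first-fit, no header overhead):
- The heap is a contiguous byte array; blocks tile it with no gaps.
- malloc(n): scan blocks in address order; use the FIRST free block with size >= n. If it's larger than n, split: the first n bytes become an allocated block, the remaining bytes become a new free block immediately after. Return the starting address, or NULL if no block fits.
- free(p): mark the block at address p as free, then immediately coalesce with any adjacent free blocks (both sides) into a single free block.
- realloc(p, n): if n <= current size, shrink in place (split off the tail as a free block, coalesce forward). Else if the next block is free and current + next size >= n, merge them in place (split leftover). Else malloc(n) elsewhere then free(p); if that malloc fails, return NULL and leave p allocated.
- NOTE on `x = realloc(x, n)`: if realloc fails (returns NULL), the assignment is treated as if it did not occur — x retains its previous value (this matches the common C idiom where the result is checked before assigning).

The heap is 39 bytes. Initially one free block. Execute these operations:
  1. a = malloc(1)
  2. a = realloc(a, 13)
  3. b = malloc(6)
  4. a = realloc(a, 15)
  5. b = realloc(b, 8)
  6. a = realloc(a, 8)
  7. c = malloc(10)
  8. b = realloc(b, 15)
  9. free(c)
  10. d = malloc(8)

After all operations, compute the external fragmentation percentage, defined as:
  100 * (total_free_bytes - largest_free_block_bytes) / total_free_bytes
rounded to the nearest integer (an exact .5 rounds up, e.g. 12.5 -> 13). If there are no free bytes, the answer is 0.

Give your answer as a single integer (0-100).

Op 1: a = malloc(1) -> a = 0; heap: [0-0 ALLOC][1-38 FREE]
Op 2: a = realloc(a, 13) -> a = 0; heap: [0-12 ALLOC][13-38 FREE]
Op 3: b = malloc(6) -> b = 13; heap: [0-12 ALLOC][13-18 ALLOC][19-38 FREE]
Op 4: a = realloc(a, 15) -> a = 19; heap: [0-12 FREE][13-18 ALLOC][19-33 ALLOC][34-38 FREE]
Op 5: b = realloc(b, 8) -> b = 0; heap: [0-7 ALLOC][8-18 FREE][19-33 ALLOC][34-38 FREE]
Op 6: a = realloc(a, 8) -> a = 19; heap: [0-7 ALLOC][8-18 FREE][19-26 ALLOC][27-38 FREE]
Op 7: c = malloc(10) -> c = 8; heap: [0-7 ALLOC][8-17 ALLOC][18-18 FREE][19-26 ALLOC][27-38 FREE]
Op 8: b = realloc(b, 15) -> NULL (b unchanged); heap: [0-7 ALLOC][8-17 ALLOC][18-18 FREE][19-26 ALLOC][27-38 FREE]
Op 9: free(c) -> (freed c); heap: [0-7 ALLOC][8-18 FREE][19-26 ALLOC][27-38 FREE]
Op 10: d = malloc(8) -> d = 8; heap: [0-7 ALLOC][8-15 ALLOC][16-18 FREE][19-26 ALLOC][27-38 FREE]
Free blocks: [3 12] total_free=15 largest=12 -> 100*(15-12)/15 = 300/15 = 20

Answer: 20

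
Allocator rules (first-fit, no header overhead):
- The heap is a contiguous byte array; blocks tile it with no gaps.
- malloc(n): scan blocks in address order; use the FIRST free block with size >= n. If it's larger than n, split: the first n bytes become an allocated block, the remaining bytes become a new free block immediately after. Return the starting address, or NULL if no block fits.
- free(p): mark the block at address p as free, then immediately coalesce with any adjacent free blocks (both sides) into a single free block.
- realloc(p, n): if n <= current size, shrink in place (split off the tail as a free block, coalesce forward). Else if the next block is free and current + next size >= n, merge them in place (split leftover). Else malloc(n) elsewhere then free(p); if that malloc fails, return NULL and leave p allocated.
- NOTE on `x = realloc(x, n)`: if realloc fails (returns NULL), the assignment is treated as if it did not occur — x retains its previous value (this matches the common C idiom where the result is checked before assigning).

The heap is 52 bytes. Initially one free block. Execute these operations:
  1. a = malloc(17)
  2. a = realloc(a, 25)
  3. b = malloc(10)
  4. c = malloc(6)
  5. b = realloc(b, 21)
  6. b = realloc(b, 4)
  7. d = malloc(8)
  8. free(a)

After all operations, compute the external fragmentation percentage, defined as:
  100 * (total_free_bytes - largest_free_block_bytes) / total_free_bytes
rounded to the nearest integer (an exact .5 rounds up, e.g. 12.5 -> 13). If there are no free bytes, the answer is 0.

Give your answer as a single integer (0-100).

Answer: 26

Derivation:
Op 1: a = malloc(17) -> a = 0; heap: [0-16 ALLOC][17-51 FREE]
Op 2: a = realloc(a, 25) -> a = 0; heap: [0-24 ALLOC][25-51 FREE]
Op 3: b = malloc(10) -> b = 25; heap: [0-24 ALLOC][25-34 ALLOC][35-51 FREE]
Op 4: c = malloc(6) -> c = 35; heap: [0-24 ALLOC][25-34 ALLOC][35-40 ALLOC][41-51 FREE]
Op 5: b = realloc(b, 21) -> NULL (b unchanged); heap: [0-24 ALLOC][25-34 ALLOC][35-40 ALLOC][41-51 FREE]
Op 6: b = realloc(b, 4) -> b = 25; heap: [0-24 ALLOC][25-28 ALLOC][29-34 FREE][35-40 ALLOC][41-51 FREE]
Op 7: d = malloc(8) -> d = 41; heap: [0-24 ALLOC][25-28 ALLOC][29-34 FREE][35-40 ALLOC][41-48 ALLOC][49-51 FREE]
Op 8: free(a) -> (freed a); heap: [0-24 FREE][25-28 ALLOC][29-34 FREE][35-40 ALLOC][41-48 ALLOC][49-51 FREE]
Free blocks: [25 6 3] total_free=34 largest=25 -> 100*(34-25)/34 = 900/34 ≈ 26.471 -> rounds to 26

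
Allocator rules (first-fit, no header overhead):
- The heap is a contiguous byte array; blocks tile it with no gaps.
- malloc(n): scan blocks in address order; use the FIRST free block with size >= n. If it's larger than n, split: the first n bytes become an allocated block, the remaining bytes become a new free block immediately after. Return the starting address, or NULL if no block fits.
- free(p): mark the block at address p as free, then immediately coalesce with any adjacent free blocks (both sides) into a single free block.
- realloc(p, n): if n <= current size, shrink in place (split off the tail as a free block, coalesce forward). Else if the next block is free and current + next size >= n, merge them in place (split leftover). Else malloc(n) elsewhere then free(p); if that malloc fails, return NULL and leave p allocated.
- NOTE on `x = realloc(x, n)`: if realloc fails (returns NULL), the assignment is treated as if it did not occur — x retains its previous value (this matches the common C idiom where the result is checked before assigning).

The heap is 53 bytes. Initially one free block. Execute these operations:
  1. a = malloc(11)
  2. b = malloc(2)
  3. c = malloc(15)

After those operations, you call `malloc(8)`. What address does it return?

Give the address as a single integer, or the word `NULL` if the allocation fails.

Answer: 28

Derivation:
Op 1: a = malloc(11) -> a = 0; heap: [0-10 ALLOC][11-52 FREE]
Op 2: b = malloc(2) -> b = 11; heap: [0-10 ALLOC][11-12 ALLOC][13-52 FREE]
Op 3: c = malloc(15) -> c = 13; heap: [0-10 ALLOC][11-12 ALLOC][13-27 ALLOC][28-52 FREE]
malloc(8): first-fit scan over [0-10 ALLOC][11-12 ALLOC][13-27 ALLOC][28-52 FREE] -> 28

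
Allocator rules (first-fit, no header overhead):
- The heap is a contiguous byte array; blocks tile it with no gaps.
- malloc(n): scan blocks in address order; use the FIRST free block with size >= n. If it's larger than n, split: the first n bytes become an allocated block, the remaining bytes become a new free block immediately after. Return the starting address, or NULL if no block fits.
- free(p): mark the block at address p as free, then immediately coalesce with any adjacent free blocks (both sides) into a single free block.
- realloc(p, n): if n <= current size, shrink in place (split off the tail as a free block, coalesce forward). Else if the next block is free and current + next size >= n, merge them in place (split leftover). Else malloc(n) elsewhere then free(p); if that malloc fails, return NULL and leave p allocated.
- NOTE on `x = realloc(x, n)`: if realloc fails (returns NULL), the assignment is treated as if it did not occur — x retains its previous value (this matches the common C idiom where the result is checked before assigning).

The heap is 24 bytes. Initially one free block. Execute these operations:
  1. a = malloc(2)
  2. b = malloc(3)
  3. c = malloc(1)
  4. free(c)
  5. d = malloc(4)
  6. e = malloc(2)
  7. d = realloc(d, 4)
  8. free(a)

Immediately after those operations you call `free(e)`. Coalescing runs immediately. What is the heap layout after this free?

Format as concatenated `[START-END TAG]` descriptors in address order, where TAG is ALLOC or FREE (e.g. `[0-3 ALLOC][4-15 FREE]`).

Op 1: a = malloc(2) -> a = 0; heap: [0-1 ALLOC][2-23 FREE]
Op 2: b = malloc(3) -> b = 2; heap: [0-1 ALLOC][2-4 ALLOC][5-23 FREE]
Op 3: c = malloc(1) -> c = 5; heap: [0-1 ALLOC][2-4 ALLOC][5-5 ALLOC][6-23 FREE]
Op 4: free(c) -> (freed c); heap: [0-1 ALLOC][2-4 ALLOC][5-23 FREE]
Op 5: d = malloc(4) -> d = 5; heap: [0-1 ALLOC][2-4 ALLOC][5-8 ALLOC][9-23 FREE]
Op 6: e = malloc(2) -> e = 9; heap: [0-1 ALLOC][2-4 ALLOC][5-8 ALLOC][9-10 ALLOC][11-23 FREE]
Op 7: d = realloc(d, 4) -> d = 5; heap: [0-1 ALLOC][2-4 ALLOC][5-8 ALLOC][9-10 ALLOC][11-23 FREE]
Op 8: free(a) -> (freed a); heap: [0-1 FREE][2-4 ALLOC][5-8 ALLOC][9-10 ALLOC][11-23 FREE]
free(e): e = 9 -> block [9-10 ALLOC]; mark free, coalesce with adjacent free neighbors -> [0-1 FREE][2-4 ALLOC][5-8 ALLOC][9-23 FREE]

Answer: [0-1 FREE][2-4 ALLOC][5-8 ALLOC][9-23 FREE]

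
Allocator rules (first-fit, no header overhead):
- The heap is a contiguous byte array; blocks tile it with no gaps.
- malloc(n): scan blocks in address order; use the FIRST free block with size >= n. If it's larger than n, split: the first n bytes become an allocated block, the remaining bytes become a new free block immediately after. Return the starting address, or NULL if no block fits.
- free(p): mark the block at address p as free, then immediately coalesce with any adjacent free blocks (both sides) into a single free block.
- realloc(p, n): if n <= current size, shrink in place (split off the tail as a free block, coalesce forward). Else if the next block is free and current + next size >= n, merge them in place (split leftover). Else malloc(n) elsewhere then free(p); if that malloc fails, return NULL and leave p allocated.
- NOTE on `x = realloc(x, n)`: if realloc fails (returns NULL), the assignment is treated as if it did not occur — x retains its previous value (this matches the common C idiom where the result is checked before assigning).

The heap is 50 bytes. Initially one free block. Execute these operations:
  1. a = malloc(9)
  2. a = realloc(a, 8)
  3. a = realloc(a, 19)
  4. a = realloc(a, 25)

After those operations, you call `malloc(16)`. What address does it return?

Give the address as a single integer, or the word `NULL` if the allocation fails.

Op 1: a = malloc(9) -> a = 0; heap: [0-8 ALLOC][9-49 FREE]
Op 2: a = realloc(a, 8) -> a = 0; heap: [0-7 ALLOC][8-49 FREE]
Op 3: a = realloc(a, 19) -> a = 0; heap: [0-18 ALLOC][19-49 FREE]
Op 4: a = realloc(a, 25) -> a = 0; heap: [0-24 ALLOC][25-49 FREE]
malloc(16): first-fit scan over [0-24 ALLOC][25-49 FREE] -> 25

Answer: 25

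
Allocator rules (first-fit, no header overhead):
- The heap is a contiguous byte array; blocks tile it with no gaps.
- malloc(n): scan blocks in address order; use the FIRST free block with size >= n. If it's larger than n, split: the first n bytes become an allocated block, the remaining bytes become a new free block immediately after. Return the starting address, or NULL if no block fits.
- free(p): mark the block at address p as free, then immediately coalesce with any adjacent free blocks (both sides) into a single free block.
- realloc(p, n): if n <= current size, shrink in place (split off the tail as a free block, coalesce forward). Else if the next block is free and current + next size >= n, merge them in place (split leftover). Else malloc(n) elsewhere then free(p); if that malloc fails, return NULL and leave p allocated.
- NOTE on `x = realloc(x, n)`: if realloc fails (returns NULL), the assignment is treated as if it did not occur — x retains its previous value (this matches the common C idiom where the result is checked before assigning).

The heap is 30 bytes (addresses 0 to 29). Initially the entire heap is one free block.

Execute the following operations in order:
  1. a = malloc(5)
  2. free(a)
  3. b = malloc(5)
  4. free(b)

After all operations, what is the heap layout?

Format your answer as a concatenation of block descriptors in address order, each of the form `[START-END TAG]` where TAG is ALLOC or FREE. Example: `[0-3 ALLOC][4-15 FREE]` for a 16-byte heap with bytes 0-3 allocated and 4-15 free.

Answer: [0-29 FREE]

Derivation:
Op 1: a = malloc(5) -> a = 0; heap: [0-4 ALLOC][5-29 FREE]
Op 2: free(a) -> (freed a); heap: [0-29 FREE]
Op 3: b = malloc(5) -> b = 0; heap: [0-4 ALLOC][5-29 FREE]
Op 4: free(b) -> (freed b); heap: [0-29 FREE]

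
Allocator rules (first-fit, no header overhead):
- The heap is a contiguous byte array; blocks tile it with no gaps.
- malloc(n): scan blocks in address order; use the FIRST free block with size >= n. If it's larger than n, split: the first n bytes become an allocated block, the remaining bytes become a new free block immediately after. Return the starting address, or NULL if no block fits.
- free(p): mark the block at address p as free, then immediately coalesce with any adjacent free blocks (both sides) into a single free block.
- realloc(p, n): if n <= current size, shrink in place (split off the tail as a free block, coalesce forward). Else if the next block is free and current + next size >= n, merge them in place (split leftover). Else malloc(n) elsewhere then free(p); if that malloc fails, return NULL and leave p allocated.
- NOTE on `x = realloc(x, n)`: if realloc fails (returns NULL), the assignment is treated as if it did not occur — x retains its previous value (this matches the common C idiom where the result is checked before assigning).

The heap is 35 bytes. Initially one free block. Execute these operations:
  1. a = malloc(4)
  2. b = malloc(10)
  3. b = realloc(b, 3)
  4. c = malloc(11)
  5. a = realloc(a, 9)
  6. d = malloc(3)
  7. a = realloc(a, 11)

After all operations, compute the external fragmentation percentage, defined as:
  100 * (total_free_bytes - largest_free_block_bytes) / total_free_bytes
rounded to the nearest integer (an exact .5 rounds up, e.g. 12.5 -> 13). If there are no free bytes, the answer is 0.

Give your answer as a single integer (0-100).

Op 1: a = malloc(4) -> a = 0; heap: [0-3 ALLOC][4-34 FREE]
Op 2: b = malloc(10) -> b = 4; heap: [0-3 ALLOC][4-13 ALLOC][14-34 FREE]
Op 3: b = realloc(b, 3) -> b = 4; heap: [0-3 ALLOC][4-6 ALLOC][7-34 FREE]
Op 4: c = malloc(11) -> c = 7; heap: [0-3 ALLOC][4-6 ALLOC][7-17 ALLOC][18-34 FREE]
Op 5: a = realloc(a, 9) -> a = 18; heap: [0-3 FREE][4-6 ALLOC][7-17 ALLOC][18-26 ALLOC][27-34 FREE]
Op 6: d = malloc(3) -> d = 0; heap: [0-2 ALLOC][3-3 FREE][4-6 ALLOC][7-17 ALLOC][18-26 ALLOC][27-34 FREE]
Op 7: a = realloc(a, 11) -> a = 18; heap: [0-2 ALLOC][3-3 FREE][4-6 ALLOC][7-17 ALLOC][18-28 ALLOC][29-34 FREE]
Free blocks: [1 6] total_free=7 largest=6 -> 100*(7-6)/7 = 100/7 ≈ 14.286 -> rounds to 14

Answer: 14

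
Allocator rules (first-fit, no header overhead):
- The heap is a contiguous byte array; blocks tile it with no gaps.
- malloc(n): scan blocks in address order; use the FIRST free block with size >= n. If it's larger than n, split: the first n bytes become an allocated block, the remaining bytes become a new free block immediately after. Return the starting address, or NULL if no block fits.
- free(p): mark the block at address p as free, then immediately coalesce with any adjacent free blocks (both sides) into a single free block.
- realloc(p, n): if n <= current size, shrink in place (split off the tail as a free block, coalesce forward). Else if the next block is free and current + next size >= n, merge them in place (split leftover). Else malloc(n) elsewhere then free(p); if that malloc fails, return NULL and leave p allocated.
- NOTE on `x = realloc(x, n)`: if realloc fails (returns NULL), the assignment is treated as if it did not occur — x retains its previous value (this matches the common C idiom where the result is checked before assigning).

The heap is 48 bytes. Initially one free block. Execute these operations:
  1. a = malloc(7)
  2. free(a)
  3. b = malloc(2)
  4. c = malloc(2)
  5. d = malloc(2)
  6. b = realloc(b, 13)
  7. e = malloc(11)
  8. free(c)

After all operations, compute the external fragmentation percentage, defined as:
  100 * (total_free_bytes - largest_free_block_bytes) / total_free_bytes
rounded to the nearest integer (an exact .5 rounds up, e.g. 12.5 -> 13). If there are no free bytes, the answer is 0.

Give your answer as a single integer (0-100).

Op 1: a = malloc(7) -> a = 0; heap: [0-6 ALLOC][7-47 FREE]
Op 2: free(a) -> (freed a); heap: [0-47 FREE]
Op 3: b = malloc(2) -> b = 0; heap: [0-1 ALLOC][2-47 FREE]
Op 4: c = malloc(2) -> c = 2; heap: [0-1 ALLOC][2-3 ALLOC][4-47 FREE]
Op 5: d = malloc(2) -> d = 4; heap: [0-1 ALLOC][2-3 ALLOC][4-5 ALLOC][6-47 FREE]
Op 6: b = realloc(b, 13) -> b = 6; heap: [0-1 FREE][2-3 ALLOC][4-5 ALLOC][6-18 ALLOC][19-47 FREE]
Op 7: e = malloc(11) -> e = 19; heap: [0-1 FREE][2-3 ALLOC][4-5 ALLOC][6-18 ALLOC][19-29 ALLOC][30-47 FREE]
Op 8: free(c) -> (freed c); heap: [0-3 FREE][4-5 ALLOC][6-18 ALLOC][19-29 ALLOC][30-47 FREE]
Free blocks: [4 18] total_free=22 largest=18 -> 100*(22-18)/22 = 400/22 ≈ 18.182 -> rounds to 18

Answer: 18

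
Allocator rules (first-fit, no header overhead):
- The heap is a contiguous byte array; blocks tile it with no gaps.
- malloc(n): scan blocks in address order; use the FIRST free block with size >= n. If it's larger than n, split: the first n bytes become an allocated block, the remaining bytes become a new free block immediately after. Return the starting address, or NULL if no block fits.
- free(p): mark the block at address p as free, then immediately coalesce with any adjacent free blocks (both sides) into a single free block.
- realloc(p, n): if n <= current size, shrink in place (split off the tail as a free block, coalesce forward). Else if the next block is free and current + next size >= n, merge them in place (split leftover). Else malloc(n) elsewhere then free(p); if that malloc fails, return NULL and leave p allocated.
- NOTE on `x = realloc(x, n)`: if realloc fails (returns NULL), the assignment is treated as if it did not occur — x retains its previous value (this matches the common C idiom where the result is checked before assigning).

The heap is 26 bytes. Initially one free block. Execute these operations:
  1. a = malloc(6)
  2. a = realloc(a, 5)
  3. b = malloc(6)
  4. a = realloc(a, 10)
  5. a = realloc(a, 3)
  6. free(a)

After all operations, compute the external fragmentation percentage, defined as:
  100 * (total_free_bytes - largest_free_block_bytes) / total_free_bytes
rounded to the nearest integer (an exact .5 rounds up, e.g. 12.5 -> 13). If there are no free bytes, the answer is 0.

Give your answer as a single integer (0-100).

Op 1: a = malloc(6) -> a = 0; heap: [0-5 ALLOC][6-25 FREE]
Op 2: a = realloc(a, 5) -> a = 0; heap: [0-4 ALLOC][5-25 FREE]
Op 3: b = malloc(6) -> b = 5; heap: [0-4 ALLOC][5-10 ALLOC][11-25 FREE]
Op 4: a = realloc(a, 10) -> a = 11; heap: [0-4 FREE][5-10 ALLOC][11-20 ALLOC][21-25 FREE]
Op 5: a = realloc(a, 3) -> a = 11; heap: [0-4 FREE][5-10 ALLOC][11-13 ALLOC][14-25 FREE]
Op 6: free(a) -> (freed a); heap: [0-4 FREE][5-10 ALLOC][11-25 FREE]
Free blocks: [5 15] total_free=20 largest=15 -> 100*(20-15)/20 = 500/20 = 25

Answer: 25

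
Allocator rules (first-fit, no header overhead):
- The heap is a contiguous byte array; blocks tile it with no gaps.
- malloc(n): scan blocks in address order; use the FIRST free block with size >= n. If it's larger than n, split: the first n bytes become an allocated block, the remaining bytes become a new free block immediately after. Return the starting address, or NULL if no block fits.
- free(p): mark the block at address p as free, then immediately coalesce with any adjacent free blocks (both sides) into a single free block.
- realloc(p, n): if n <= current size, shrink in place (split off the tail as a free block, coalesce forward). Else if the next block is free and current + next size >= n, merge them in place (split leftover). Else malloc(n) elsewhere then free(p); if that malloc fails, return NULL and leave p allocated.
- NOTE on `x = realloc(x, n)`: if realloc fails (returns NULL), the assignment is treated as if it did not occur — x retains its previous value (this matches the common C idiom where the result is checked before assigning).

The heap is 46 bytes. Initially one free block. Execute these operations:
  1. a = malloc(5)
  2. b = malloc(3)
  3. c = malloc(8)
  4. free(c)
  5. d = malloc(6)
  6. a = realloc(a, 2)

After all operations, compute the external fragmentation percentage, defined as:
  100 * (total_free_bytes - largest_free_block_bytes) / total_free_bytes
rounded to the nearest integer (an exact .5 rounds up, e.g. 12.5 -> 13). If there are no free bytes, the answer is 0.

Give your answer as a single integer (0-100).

Answer: 9

Derivation:
Op 1: a = malloc(5) -> a = 0; heap: [0-4 ALLOC][5-45 FREE]
Op 2: b = malloc(3) -> b = 5; heap: [0-4 ALLOC][5-7 ALLOC][8-45 FREE]
Op 3: c = malloc(8) -> c = 8; heap: [0-4 ALLOC][5-7 ALLOC][8-15 ALLOC][16-45 FREE]
Op 4: free(c) -> (freed c); heap: [0-4 ALLOC][5-7 ALLOC][8-45 FREE]
Op 5: d = malloc(6) -> d = 8; heap: [0-4 ALLOC][5-7 ALLOC][8-13 ALLOC][14-45 FREE]
Op 6: a = realloc(a, 2) -> a = 0; heap: [0-1 ALLOC][2-4 FREE][5-7 ALLOC][8-13 ALLOC][14-45 FREE]
Free blocks: [3 32] total_free=35 largest=32 -> 100*(35-32)/35 = 300/35 ≈ 8.571 -> rounds to 9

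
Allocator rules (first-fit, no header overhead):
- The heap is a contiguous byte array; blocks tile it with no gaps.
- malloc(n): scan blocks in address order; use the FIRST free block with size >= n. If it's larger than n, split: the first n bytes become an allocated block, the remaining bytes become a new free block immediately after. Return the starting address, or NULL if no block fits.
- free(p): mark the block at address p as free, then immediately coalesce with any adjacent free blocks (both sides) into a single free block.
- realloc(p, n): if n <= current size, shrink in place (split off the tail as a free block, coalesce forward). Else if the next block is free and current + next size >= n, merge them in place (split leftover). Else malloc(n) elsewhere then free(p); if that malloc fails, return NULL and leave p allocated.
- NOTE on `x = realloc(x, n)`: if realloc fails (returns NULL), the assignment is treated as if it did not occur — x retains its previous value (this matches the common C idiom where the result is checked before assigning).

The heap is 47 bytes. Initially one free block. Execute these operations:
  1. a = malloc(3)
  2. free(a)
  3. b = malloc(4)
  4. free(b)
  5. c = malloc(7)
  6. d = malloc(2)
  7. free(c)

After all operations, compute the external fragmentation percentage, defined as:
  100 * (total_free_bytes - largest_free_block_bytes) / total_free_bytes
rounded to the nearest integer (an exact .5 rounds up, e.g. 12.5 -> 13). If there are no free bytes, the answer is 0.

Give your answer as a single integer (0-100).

Op 1: a = malloc(3) -> a = 0; heap: [0-2 ALLOC][3-46 FREE]
Op 2: free(a) -> (freed a); heap: [0-46 FREE]
Op 3: b = malloc(4) -> b = 0; heap: [0-3 ALLOC][4-46 FREE]
Op 4: free(b) -> (freed b); heap: [0-46 FREE]
Op 5: c = malloc(7) -> c = 0; heap: [0-6 ALLOC][7-46 FREE]
Op 6: d = malloc(2) -> d = 7; heap: [0-6 ALLOC][7-8 ALLOC][9-46 FREE]
Op 7: free(c) -> (freed c); heap: [0-6 FREE][7-8 ALLOC][9-46 FREE]
Free blocks: [7 38] total_free=45 largest=38 -> 100*(45-38)/45 = 700/45 ≈ 15.556 -> rounds to 16

Answer: 16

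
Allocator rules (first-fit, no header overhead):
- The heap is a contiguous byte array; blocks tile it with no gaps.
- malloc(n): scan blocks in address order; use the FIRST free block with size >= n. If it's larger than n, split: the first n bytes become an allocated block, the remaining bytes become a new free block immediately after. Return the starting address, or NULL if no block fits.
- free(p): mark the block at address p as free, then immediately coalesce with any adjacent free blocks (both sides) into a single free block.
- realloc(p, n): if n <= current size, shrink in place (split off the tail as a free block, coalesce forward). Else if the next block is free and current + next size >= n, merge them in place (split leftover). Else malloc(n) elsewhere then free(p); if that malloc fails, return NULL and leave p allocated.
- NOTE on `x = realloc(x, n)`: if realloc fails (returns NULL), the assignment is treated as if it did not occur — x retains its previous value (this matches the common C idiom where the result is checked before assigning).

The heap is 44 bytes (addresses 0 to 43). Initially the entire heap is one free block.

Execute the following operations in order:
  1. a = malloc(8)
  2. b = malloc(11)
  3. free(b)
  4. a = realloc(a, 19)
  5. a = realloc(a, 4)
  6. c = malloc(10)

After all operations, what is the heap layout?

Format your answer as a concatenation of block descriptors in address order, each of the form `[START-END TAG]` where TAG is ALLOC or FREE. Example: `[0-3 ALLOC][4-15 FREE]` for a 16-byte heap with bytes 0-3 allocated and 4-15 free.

Answer: [0-3 ALLOC][4-13 ALLOC][14-43 FREE]

Derivation:
Op 1: a = malloc(8) -> a = 0; heap: [0-7 ALLOC][8-43 FREE]
Op 2: b = malloc(11) -> b = 8; heap: [0-7 ALLOC][8-18 ALLOC][19-43 FREE]
Op 3: free(b) -> (freed b); heap: [0-7 ALLOC][8-43 FREE]
Op 4: a = realloc(a, 19) -> a = 0; heap: [0-18 ALLOC][19-43 FREE]
Op 5: a = realloc(a, 4) -> a = 0; heap: [0-3 ALLOC][4-43 FREE]
Op 6: c = malloc(10) -> c = 4; heap: [0-3 ALLOC][4-13 ALLOC][14-43 FREE]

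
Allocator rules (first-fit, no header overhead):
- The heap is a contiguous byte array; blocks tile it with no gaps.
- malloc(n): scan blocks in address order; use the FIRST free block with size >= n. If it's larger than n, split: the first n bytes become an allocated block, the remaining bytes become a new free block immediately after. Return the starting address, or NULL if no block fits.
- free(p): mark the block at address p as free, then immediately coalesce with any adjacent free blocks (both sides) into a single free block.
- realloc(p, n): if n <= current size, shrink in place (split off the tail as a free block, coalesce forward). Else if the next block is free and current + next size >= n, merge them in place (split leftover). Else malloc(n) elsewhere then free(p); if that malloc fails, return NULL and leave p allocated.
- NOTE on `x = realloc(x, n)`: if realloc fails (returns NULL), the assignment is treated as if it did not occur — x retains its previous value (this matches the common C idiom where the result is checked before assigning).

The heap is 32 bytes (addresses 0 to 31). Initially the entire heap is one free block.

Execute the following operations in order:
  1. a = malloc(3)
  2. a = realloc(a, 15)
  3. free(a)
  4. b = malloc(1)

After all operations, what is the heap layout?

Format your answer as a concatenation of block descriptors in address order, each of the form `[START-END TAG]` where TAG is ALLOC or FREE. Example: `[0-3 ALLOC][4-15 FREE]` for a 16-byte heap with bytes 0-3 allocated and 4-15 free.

Op 1: a = malloc(3) -> a = 0; heap: [0-2 ALLOC][3-31 FREE]
Op 2: a = realloc(a, 15) -> a = 0; heap: [0-14 ALLOC][15-31 FREE]
Op 3: free(a) -> (freed a); heap: [0-31 FREE]
Op 4: b = malloc(1) -> b = 0; heap: [0-0 ALLOC][1-31 FREE]

Answer: [0-0 ALLOC][1-31 FREE]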